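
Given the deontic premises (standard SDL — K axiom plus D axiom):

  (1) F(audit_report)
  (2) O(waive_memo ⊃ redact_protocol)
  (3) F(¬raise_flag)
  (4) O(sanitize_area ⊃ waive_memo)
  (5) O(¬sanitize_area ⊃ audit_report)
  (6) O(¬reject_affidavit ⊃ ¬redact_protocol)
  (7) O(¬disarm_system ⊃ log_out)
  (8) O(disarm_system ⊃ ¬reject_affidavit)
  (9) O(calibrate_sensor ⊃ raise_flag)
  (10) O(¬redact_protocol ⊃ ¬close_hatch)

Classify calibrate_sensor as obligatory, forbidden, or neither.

Neither

Premise 9 is O(calibrate_sensor ⊃ raise_flag); even if O(raise_flag) held, inferring O(calibrate_sensor) would be affirming the consequent — invalid.
No premise or chain of K-axiom applications forces O(calibrate_sensor), and none forces O(¬calibrate_sensor). So calibrate_sensor is neither obligatory nor forbidden under these norms.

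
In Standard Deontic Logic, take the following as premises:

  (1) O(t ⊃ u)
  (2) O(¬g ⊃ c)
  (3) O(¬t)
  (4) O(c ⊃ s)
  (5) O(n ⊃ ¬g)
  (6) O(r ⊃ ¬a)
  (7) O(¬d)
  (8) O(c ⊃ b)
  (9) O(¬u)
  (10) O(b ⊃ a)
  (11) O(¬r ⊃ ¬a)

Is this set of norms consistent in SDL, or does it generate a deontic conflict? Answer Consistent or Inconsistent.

Consistent

Premise 1 is O(t ⊃ u), but O(t) is not derivable from the premises, so it does not yield O(u).
So O(u) is not derivable, and the apparent clash with O(¬u) does not arise.
A world satisfying every obligation exists (e.g. a=false, b=false, c=false, d=false, g=true, n=false, r=false, s=false, t=false, u=false); no atom is both obligatory and forbidden, so the set is consistent.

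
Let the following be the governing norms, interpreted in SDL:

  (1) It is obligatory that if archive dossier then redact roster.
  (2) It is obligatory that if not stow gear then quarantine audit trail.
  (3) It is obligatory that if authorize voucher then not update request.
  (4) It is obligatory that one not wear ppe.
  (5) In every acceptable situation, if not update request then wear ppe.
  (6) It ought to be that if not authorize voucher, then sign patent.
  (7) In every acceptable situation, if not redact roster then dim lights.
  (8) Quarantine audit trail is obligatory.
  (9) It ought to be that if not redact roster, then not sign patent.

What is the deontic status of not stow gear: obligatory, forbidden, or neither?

Neither

Premise 2 is O(¬stow_gear → quarantine_audit_trail); even if O(quarantine_audit_trail) held, inferring O(¬stow_gear) would be affirming the consequent — invalid.
No premise or chain of K-axiom applications forces O(¬stow_gear), and none forces O(stow_gear). So ¬stow_gear is neither obligatory nor forbidden under these norms.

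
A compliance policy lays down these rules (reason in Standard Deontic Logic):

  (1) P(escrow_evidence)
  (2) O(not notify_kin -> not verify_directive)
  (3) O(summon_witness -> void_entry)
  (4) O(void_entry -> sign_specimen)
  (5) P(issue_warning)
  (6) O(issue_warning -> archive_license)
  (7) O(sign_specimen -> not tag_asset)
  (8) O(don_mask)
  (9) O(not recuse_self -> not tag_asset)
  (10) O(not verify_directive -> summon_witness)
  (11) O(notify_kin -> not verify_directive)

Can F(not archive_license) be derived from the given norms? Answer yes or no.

Premise 6 is O(issue_warning -> archive_license), but O(issue_warning) is not derivable from the premises (the permission P(issue_warning) asserts only not O(not issue_warning), not O(issue_warning)), so it does not yield O(archive_license).
No other premise forces O(archive_license). An ideal world satisfying every premise can still have not archive_license true, so F(not archive_license) is not derivable.

No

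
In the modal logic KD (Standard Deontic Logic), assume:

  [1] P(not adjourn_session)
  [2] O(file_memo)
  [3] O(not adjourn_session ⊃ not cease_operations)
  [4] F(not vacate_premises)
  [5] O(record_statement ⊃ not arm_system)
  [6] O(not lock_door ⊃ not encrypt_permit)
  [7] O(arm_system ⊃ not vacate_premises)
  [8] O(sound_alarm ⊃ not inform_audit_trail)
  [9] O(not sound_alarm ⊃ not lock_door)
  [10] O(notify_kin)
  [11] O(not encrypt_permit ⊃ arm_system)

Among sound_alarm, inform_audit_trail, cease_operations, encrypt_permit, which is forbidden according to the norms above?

inform_audit_trail

Premise 4 is F(not vacate_premises), i.e. O(vacate_premises).
The contrapositive of premise 7 (O(arm_system ⊃ not vacate_premises)) is O(vacate_premises ⊃ not arm_system), and O(vacate_premises) is already established, so O(not arm_system).
Premise 11, O(not encrypt_permit ⊃ arm_system), contraposes to O(not arm_system ⊃ encrypt_permit); with O(not arm_system) we get O(encrypt_permit).
Premise 6, O(not lock_door ⊃ not encrypt_permit), contraposes to O(encrypt_permit ⊃ lock_door); with O(encrypt_permit) we get O(lock_door).
Premise 9 is O(not sound_alarm ⊃ not lock_door); contrapositively O(lock_door ⊃ sound_alarm). Since O(lock_door) holds, K gives O(sound_alarm).
Premise 8 is O(sound_alarm ⊃ not inform_audit_trail); since O(sound_alarm), deontic closure gives O(not inform_audit_trail).
So O(not inform_audit_trail) holds, i.e. inform_audit_trail is forbidden. None of the other listed options is forbidden under the premises.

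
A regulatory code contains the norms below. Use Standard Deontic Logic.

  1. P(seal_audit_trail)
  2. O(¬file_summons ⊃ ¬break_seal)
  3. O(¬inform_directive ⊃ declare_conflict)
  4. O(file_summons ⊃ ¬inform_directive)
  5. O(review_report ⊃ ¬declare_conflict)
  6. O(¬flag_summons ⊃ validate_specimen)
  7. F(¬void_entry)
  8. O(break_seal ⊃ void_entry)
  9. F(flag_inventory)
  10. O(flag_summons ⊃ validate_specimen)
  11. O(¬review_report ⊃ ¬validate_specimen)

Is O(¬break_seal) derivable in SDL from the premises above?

Premises 10 and 6 cover both cases: O(flag_summons ⊃ validate_specimen) and O(¬flag_summons ⊃ validate_specimen). Since flag_summons ∨ ¬flag_summons is a tautology, O(validate_specimen) follows.
Premise 11 is O(¬review_report ⊃ ¬validate_specimen); contrapositively O(validate_specimen ⊃ review_report). Since O(validate_specimen) holds, K gives O(review_report).
Applying K to premise 5 (O(review_report ⊃ ¬declare_conflict)) and O(review_report) yields O(¬declare_conflict).
The contrapositive of premise 3 (O(¬inform_directive ⊃ declare_conflict)) is O(¬declare_conflict ⊃ inform_directive), and O(¬declare_conflict) is already established, so O(inform_directive).
The contrapositive of premise 4 (O(file_summons ⊃ ¬inform_directive)) is O(inform_directive ⊃ ¬file_summons), and O(inform_directive) is already established, so O(¬file_summons).
Applying K to premise 2 (O(¬file_summons ⊃ ¬break_seal)) and O(¬file_summons) yields O(¬break_seal).
Premises 1, 7, 8, 9 do not contribute to this derivation.
So O(¬break_seal) follows.

Yes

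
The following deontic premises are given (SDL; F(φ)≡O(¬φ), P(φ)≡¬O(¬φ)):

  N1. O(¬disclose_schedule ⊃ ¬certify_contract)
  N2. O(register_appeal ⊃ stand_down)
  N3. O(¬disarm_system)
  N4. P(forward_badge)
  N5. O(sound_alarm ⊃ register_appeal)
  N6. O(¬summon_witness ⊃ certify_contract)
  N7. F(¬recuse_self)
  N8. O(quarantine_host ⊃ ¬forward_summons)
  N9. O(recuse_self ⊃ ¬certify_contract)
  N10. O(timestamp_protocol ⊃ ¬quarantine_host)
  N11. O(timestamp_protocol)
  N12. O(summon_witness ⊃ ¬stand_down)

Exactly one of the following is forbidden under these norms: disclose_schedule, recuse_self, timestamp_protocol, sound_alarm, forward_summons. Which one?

Premise 7 is F(¬recuse_self), i.e. O(recuse_self).
Premise 9 is O(recuse_self ⊃ ¬certify_contract); since O(recuse_self), deontic closure gives O(¬certify_contract).
Premise 6, O(¬summon_witness ⊃ certify_contract), contraposes to O(¬certify_contract ⊃ summon_witness); with O(¬certify_contract) we get O(summon_witness).
From O(summon_witness) and premise 12, O(summon_witness ⊃ ¬stand_down), we obtain O(¬stand_down).
Premise 2 is O(register_appeal ⊃ stand_down); contrapositively O(¬stand_down ⊃ ¬register_appeal). Since O(¬stand_down) holds, K gives O(¬register_appeal).
Premise 5 is O(sound_alarm ⊃ register_appeal); contrapositively O(¬register_appeal ⊃ ¬sound_alarm). Since O(¬register_appeal) holds, K gives O(¬sound_alarm).
So O(¬sound_alarm) holds, i.e. sound_alarm is forbidden. None of the other listed options is forbidden under the premises.

sound_alarm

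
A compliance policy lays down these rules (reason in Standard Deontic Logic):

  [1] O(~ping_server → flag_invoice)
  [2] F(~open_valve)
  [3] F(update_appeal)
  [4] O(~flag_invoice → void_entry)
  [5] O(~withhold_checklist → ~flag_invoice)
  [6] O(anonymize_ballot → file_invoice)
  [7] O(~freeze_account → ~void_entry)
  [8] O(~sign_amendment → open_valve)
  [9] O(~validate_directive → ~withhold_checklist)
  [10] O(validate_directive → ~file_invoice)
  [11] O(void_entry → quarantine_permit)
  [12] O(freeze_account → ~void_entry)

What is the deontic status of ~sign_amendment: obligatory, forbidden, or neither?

Premise 8 is O(~sign_amendment → open_valve); even if O(open_valve) held, inferring O(~sign_amendment) would be affirming the consequent — invalid.
No premise or chain of K-axiom applications forces O(~sign_amendment), and none forces O(sign_amendment). So ~sign_amendment is neither obligatory nor forbidden under these norms.

Neither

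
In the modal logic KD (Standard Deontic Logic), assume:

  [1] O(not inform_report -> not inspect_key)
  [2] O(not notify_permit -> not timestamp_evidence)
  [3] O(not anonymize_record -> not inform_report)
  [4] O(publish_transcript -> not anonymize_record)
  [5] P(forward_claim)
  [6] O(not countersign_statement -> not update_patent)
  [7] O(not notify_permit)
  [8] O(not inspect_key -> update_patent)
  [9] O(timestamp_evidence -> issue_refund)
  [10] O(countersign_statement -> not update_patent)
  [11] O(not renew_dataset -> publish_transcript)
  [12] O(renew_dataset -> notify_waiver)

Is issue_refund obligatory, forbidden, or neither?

Premise 9 is O(timestamp_evidence -> issue_refund), but O(timestamp_evidence) is not derivable from the premises, so it does not yield O(issue_refund).
No premise or chain of K-axiom applications forces O(issue_refund), and none forces O(not issue_refund). So issue_refund is neither obligatory nor forbidden under these norms.

Neither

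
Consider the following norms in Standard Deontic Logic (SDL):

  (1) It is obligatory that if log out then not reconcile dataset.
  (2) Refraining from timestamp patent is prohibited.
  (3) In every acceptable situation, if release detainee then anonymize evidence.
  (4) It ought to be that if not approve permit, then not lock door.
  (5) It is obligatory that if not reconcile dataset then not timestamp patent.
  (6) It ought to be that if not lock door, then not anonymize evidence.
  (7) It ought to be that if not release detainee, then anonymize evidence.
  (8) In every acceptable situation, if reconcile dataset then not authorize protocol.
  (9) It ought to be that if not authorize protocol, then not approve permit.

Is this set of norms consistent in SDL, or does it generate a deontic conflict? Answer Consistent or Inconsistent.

By case analysis on release_detainee: premise 3 gives O(release_detainee → anonymize_evidence) and premise 7 gives O(¬release_detainee → anonymize_evidence), so O(anonymize_evidence) either way.
Premise 6 is O(¬lock_door → ¬anonymize_evidence); contrapositively O(anonymize_evidence → lock_door). Since O(anonymize_evidence) holds, K gives O(lock_door).
The contrapositive of premise 4 (O(¬approve_permit → ¬lock_door)) is O(lock_door → approve_permit), and O(lock_door) is already established, so O(approve_permit).
The contrapositive of premise 9 (O(¬authorize_protocol → ¬approve_permit)) is O(approve_permit → authorize_protocol), and O(approve_permit) is already established, so O(authorize_protocol).
Premise 8 is O(reconcile_dataset → ¬authorize_protocol); contrapositively O(authorize_protocol → ¬reconcile_dataset). Since O(authorize_protocol) holds, K gives O(¬reconcile_dataset).
From O(¬reconcile_dataset) and premise 5, O(¬reconcile_dataset → ¬timestamp_patent), we obtain O(¬timestamp_patent).
Yet premise 2 is F(¬timestamp_patent), i.e. O(timestamp_patent).
We now have both O(¬timestamp_patent) and O(timestamp_patent) — timestamp_patent is simultaneously obligatory and forbidden, violating the D-axiom.

Inconsistent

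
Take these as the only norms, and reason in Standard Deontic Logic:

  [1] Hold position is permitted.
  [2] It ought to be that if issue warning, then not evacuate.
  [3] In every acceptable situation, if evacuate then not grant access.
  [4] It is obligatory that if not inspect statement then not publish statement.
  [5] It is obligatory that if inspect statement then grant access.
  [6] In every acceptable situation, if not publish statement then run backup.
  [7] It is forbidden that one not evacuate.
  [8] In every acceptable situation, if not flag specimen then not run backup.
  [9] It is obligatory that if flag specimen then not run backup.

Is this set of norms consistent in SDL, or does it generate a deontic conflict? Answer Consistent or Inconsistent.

Inconsistent

Premises 8 and 9 are O(¬flag_specimen → ¬run_backup) and O(flag_specimen → ¬run_backup); every ideal world satisfies ¬flag_specimen or flag_specimen, so in either case ¬run_backup holds — hence O(¬run_backup).
Premise 6, O(¬publish_statement → run_backup), contraposes to O(¬run_backup → publish_statement); with O(¬run_backup) we get O(publish_statement).
Premise 4 is O(¬inspect_statement → ¬publish_statement); contrapositively O(publish_statement → inspect_statement). Since O(publish_statement) holds, K gives O(inspect_statement).
Premise 5 is O(inspect_statement → grant_access); since O(inspect_statement), deontic closure gives O(grant_access).
The contrapositive of premise 3 (O(evacuate → ¬grant_access)) is O(grant_access → ¬evacuate), and O(grant_access) is already established, so O(¬evacuate).
Yet premise 7 is F(¬evacuate), i.e. O(evacuate).
We now have both O(¬evacuate) and O(evacuate) — evacuate is simultaneously obligatory and forbidden, violating the D-axiom.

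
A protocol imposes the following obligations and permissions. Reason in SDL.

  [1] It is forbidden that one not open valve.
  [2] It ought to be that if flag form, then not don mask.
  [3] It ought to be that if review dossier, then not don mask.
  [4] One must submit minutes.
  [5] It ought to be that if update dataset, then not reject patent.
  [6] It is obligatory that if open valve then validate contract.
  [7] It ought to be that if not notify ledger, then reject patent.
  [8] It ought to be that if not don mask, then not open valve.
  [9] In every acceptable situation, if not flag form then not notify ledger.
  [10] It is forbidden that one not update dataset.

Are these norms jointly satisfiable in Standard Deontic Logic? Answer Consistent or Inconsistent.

Inconsistent

F(¬update_dataset) at premise 10 means O(update_dataset).
Premise 5 is O(update_dataset → ¬reject_patent); since O(update_dataset), deontic closure gives O(¬reject_patent).
Premise 7 is O(¬notify_ledger → reject_patent); contrapositively O(¬reject_patent → notify_ledger). Since O(¬reject_patent) holds, K gives O(notify_ledger).
Premise 9, O(¬flag_form → ¬notify_ledger), contraposes to O(notify_ledger → flag_form); with O(notify_ledger) we get O(flag_form).
Applying K to premise 2 (O(flag_form → ¬don_mask)) and O(flag_form) yields O(¬don_mask).
With premise 8, O(¬don_mask → ¬open_valve), the K-axiom yields O(¬open_valve).
Yet premise 1 is F(¬open_valve), i.e. O(open_valve).
We now have both O(¬open_valve) and O(open_valve) — open_valve is simultaneously obligatory and forbidden, violating the D-axiom.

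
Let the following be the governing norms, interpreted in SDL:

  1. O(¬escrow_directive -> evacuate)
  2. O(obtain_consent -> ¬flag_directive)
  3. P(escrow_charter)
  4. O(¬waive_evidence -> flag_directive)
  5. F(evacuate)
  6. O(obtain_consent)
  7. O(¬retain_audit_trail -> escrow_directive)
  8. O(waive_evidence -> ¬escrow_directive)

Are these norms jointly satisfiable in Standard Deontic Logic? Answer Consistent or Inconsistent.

Inconsistent

Premise 5 is F(evacuate), i.e. O(¬evacuate).
The contrapositive of premise 1 (O(¬escrow_directive -> evacuate)) is O(¬evacuate -> escrow_directive), and O(¬evacuate) is already established, so O(escrow_directive).
Premise 8, O(waive_evidence -> ¬escrow_directive), contraposes to O(escrow_directive -> ¬waive_evidence); with O(escrow_directive) we get O(¬waive_evidence).
With premise 4, O(¬waive_evidence -> flag_directive), the K-axiom yields O(flag_directive).
Premise 2 is O(obtain_consent -> ¬flag_directive); contrapositively O(flag_directive -> ¬obtain_consent). Since O(flag_directive) holds, K gives O(¬obtain_consent).
But premise 6 directly asserts O(obtain_consent).
We now have both O(¬obtain_consent) and O(obtain_consent) — obtain_consent is simultaneously obligatory and forbidden, violating the D-axiom.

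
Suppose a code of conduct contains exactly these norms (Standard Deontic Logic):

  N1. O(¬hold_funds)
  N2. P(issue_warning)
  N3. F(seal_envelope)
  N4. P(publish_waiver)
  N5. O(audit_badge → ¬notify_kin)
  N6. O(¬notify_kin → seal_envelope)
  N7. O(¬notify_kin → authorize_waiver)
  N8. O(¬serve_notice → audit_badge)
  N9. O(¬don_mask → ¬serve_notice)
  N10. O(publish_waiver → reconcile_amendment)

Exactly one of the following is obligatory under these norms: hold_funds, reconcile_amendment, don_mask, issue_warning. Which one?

Premise 3, F(seal_envelope), is equivalent to O(¬seal_envelope).
The contrapositive of premise 6 (O(¬notify_kin → seal_envelope)) is O(¬seal_envelope → notify_kin), and O(¬seal_envelope) is already established, so O(notify_kin).
Premise 5 is O(audit_badge → ¬notify_kin); contrapositively O(notify_kin → ¬audit_badge). Since O(notify_kin) holds, K gives O(¬audit_badge).
Premise 8 is O(¬serve_notice → audit_badge); contrapositively O(¬audit_badge → serve_notice). Since O(¬audit_badge) holds, K gives O(serve_notice).
The contrapositive of premise 9 (O(¬don_mask → ¬serve_notice)) is O(serve_notice → don_mask), and O(serve_notice) is already established, so O(don_mask).
So O(don_mask) holds — don_mask is obligatory. None of the other listed options is made obligatory by any chain of premises.

don_mask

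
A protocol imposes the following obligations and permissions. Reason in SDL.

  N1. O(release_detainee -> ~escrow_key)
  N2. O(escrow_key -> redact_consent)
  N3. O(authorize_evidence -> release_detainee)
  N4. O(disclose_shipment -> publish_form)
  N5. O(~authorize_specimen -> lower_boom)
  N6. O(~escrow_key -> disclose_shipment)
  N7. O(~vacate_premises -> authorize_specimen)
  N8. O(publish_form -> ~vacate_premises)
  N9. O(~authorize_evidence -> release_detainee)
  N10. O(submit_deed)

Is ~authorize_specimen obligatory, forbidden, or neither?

Forbidden

Premises 9 and 3 are O(~authorize_evidence -> release_detainee) and O(authorize_evidence -> release_detainee); every ideal world satisfies ~authorize_evidence or authorize_evidence, so in either case release_detainee holds — hence O(release_detainee).
Premise 1 is O(release_detainee -> ~escrow_key); since O(release_detainee), deontic closure gives O(~escrow_key).
With premise 6, O(~escrow_key -> disclose_shipment), the K-axiom yields O(disclose_shipment).
With premise 4, O(disclose_shipment -> publish_form), the K-axiom yields O(publish_form).
From O(publish_form) and premise 8, O(publish_form -> ~vacate_premises), we obtain O(~vacate_premises).
Applying K to premise 7 (O(~vacate_premises -> authorize_specimen)) and O(~vacate_premises) yields O(authorize_specimen).
Premises 2, 5, 10 do not contribute to this derivation.
Thus O(authorize_specimen), which is F(~authorize_specimen): ~authorize_specimen is forbidden.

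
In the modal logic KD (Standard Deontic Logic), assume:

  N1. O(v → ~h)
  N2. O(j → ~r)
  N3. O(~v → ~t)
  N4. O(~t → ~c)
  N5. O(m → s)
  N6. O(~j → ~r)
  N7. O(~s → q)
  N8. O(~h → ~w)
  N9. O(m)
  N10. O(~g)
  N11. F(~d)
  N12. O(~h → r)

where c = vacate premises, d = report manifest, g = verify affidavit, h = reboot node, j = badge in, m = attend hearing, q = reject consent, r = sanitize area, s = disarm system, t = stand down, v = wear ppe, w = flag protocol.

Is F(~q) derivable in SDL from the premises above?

Premise 7 is O(~s → q), but O(~s) is not derivable from the premises, so it does not yield O(q).
No other premise forces O(q). An ideal world satisfying every premise can still have ~q true, so F(~q) is not derivable.

No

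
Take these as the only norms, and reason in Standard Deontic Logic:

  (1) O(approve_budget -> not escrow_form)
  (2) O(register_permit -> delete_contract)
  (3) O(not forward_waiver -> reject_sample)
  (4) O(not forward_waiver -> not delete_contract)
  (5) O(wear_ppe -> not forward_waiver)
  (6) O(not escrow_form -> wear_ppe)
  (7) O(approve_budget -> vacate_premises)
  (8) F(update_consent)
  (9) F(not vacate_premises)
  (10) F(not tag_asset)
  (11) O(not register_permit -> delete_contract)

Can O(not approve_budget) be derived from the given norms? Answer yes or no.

Premises 11 and 2 cover both cases: O(not register_permit -> delete_contract) and O(register_permit -> delete_contract). Since not register_permit ∨ register_permit is a tautology, O(delete_contract) follows.
Premise 4, O(not forward_waiver -> not delete_contract), contraposes to O(delete_contract -> forward_waiver); with O(delete_contract) we get O(forward_waiver).
The contrapositive of premise 5 (O(wear_ppe -> not forward_waiver)) is O(forward_waiver -> not wear_ppe), and O(forward_waiver) is already established, so O(not wear_ppe).
Premise 6, O(not escrow_form -> wear_ppe), contraposes to O(not wear_ppe -> escrow_form); with O(not wear_ppe) we get O(escrow_form).
The contrapositive of premise 1 (O(approve_budget -> not escrow_form)) is O(escrow_form -> not approve_budget), and O(escrow_form) is already established, so O(not approve_budget).
Premises 3, 7, 8, 9, 10 do not contribute to this derivation.
So O(not approve_budget) follows.

Yes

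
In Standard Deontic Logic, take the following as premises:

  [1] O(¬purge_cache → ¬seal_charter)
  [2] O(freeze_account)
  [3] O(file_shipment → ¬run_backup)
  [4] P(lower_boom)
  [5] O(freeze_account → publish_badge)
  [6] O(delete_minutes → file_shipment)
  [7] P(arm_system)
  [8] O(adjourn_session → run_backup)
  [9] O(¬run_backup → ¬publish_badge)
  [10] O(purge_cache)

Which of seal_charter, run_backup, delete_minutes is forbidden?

delete_minutes

From premise 2 we have O(freeze_account).
Premise 5 is O(freeze_account → publish_badge); since O(freeze_account), deontic closure gives O(publish_badge).
The contrapositive of premise 9 (O(¬run_backup → ¬publish_badge)) is O(publish_badge → run_backup), and O(publish_badge) is already established, so O(run_backup).
Premise 3 is O(file_shipment → ¬run_backup); contrapositively O(run_backup → ¬file_shipment). Since O(run_backup) holds, K gives O(¬file_shipment).
Premise 6, O(delete_minutes → file_shipment), contraposes to O(¬file_shipment → ¬delete_minutes); with O(¬file_shipment) we get O(¬delete_minutes).
So O(¬delete_minutes) holds, i.e. delete_minutes is forbidden. None of the other listed options is forbidden under the premises.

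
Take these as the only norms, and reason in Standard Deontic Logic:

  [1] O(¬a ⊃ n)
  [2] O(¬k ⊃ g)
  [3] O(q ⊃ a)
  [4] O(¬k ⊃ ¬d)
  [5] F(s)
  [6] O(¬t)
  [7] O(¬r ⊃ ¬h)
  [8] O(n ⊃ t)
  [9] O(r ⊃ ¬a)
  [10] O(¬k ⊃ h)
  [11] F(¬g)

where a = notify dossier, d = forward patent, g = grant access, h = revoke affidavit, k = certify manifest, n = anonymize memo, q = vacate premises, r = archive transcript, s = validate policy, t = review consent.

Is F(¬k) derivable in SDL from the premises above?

Yes

From premise 6 we have O(¬t).
Premise 8, O(n ⊃ t), contraposes to O(¬t ⊃ ¬n); with O(¬t) we get O(¬n).
Premise 1, O(¬a ⊃ n), contraposes to O(¬n ⊃ a); with O(¬n) we get O(a).
Premise 9, O(r ⊃ ¬a), contraposes to O(a ⊃ ¬r); with O(a) we get O(¬r).
Applying K to premise 7 (O(¬r ⊃ ¬h)) and O(¬r) yields O(¬h).
Premise 10 is O(¬k ⊃ h); contrapositively O(¬h ⊃ k). Since O(¬h) holds, K gives O(k).
Premises 2, 3, 4, 5, 11 do not contribute to this derivation.
So O(k) holds, i.e. F(¬k). The claim follows.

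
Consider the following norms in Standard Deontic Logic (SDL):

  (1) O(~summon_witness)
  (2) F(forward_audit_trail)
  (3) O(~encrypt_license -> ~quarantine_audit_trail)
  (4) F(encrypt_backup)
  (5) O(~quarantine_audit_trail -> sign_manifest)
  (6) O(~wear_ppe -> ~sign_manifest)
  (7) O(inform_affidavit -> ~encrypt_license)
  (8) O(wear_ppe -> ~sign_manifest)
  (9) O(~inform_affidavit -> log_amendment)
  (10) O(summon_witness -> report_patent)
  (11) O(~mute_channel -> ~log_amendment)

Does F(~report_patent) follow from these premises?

No

Premise 10 is O(summon_witness -> report_patent), but O(summon_witness) is not derivable from the premises, so it does not yield O(report_patent).
No other premise forces O(report_patent). An ideal world satisfying every premise can still have ~report_patent true, so F(~report_patent) is not derivable.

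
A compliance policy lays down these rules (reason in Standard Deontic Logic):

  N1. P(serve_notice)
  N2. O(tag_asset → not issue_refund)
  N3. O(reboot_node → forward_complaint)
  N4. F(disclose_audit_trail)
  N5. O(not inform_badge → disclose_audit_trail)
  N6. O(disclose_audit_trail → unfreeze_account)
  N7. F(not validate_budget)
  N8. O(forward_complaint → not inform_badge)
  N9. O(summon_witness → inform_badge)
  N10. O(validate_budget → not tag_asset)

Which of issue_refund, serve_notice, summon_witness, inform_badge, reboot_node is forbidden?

F(disclose_audit_trail) at premise 4 means O(not disclose_audit_trail).
Premise 5, O(not inform_badge → disclose_audit_trail), contraposes to O(not disclose_audit_trail → inform_badge); with O(not disclose_audit_trail) we get O(inform_badge).
The contrapositive of premise 8 (O(forward_complaint → not inform_badge)) is O(inform_badge → not forward_complaint), and O(inform_badge) is already established, so O(not forward_complaint).
Premise 3 is O(reboot_node → forward_complaint); contrapositively O(not forward_complaint → not reboot_node). Since O(not forward_complaint) holds, K gives O(not reboot_node).
So O(not reboot_node) holds, i.e. reboot_node is forbidden. None of the other listed options is forbidden under the premises.

reboot_node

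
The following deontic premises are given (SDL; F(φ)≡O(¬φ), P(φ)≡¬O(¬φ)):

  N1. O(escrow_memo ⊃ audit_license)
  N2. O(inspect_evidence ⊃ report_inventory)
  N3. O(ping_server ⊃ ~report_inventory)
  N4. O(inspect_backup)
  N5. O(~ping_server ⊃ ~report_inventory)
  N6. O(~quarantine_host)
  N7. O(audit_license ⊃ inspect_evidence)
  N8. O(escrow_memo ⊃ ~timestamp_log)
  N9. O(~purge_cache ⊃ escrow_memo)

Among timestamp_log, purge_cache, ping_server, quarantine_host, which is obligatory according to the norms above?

Premises 3 and 5 cover both cases: O(ping_server ⊃ ~report_inventory) and O(~ping_server ⊃ ~report_inventory). Since ping_server ∨ ~ping_server is a tautology, O(~report_inventory) follows.
Premise 2 is O(inspect_evidence ⊃ report_inventory); contrapositively O(~report_inventory ⊃ ~inspect_evidence). Since O(~report_inventory) holds, K gives O(~inspect_evidence).
Premise 7, O(audit_license ⊃ inspect_evidence), contraposes to O(~inspect_evidence ⊃ ~audit_license); with O(~inspect_evidence) we get O(~audit_license).
Premise 1 is O(escrow_memo ⊃ audit_license); contrapositively O(~audit_license ⊃ ~escrow_memo). Since O(~audit_license) holds, K gives O(~escrow_memo).
Premise 9 is O(~purge_cache ⊃ escrow_memo); contrapositively O(~escrow_memo ⊃ purge_cache). Since O(~escrow_memo) holds, K gives O(purge_cache).
So O(purge_cache) holds — purge_cache is obligatory. None of the other listed options is made obligatory by any chain of premises.

purge_cache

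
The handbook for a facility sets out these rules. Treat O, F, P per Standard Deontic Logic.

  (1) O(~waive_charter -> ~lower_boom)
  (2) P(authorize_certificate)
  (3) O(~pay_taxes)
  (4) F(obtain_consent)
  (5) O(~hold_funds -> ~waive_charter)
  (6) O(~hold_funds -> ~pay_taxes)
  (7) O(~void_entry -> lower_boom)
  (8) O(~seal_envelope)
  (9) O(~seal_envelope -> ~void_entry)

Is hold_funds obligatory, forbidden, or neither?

Premise 8 states O(~seal_envelope) outright.
With premise 9, O(~seal_envelope -> ~void_entry), the K-axiom yields O(~void_entry).
With premise 7, O(~void_entry -> lower_boom), the K-axiom yields O(lower_boom).
Premise 1 is O(~waive_charter -> ~lower_boom); contrapositively O(lower_boom -> waive_charter). Since O(lower_boom) holds, K gives O(waive_charter).
Premise 5 is O(~hold_funds -> ~waive_charter); contrapositively O(waive_charter -> hold_funds). Since O(waive_charter) holds, K gives O(hold_funds).
Premises 2, 3, 4, 6 do not contribute to this derivation.
Hence hold_funds is obligatory.

Obligatory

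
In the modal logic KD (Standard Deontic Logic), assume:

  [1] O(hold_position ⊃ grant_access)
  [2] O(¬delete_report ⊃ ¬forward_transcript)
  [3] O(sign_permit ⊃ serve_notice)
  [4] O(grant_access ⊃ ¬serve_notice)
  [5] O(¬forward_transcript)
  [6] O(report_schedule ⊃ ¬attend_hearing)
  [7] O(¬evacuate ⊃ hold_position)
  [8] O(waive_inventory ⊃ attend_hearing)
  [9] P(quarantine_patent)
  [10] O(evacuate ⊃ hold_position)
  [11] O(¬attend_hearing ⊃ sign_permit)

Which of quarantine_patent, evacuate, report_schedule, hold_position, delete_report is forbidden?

report_schedule

By case analysis on evacuate: premise 10 gives O(evacuate ⊃ hold_position) and premise 7 gives O(¬evacuate ⊃ hold_position), so O(hold_position) either way.
With premise 1, O(hold_position ⊃ grant_access), the K-axiom yields O(grant_access).
From O(grant_access) and premise 4, O(grant_access ⊃ ¬serve_notice), we obtain O(¬serve_notice).
Premise 3, O(sign_permit ⊃ serve_notice), contraposes to O(¬serve_notice ⊃ ¬sign_permit); with O(¬serve_notice) we get O(¬sign_permit).
Premise 11 is O(¬attend_hearing ⊃ sign_permit); contrapositively O(¬sign_permit ⊃ attend_hearing). Since O(¬sign_permit) holds, K gives O(attend_hearing).
Premise 6, O(report_schedule ⊃ ¬attend_hearing), contraposes to O(attend_hearing ⊃ ¬report_schedule); with O(attend_hearing) we get O(¬report_schedule).
So O(¬report_schedule) holds, i.e. report_schedule is forbidden. None of the other listed options is forbidden under the premises.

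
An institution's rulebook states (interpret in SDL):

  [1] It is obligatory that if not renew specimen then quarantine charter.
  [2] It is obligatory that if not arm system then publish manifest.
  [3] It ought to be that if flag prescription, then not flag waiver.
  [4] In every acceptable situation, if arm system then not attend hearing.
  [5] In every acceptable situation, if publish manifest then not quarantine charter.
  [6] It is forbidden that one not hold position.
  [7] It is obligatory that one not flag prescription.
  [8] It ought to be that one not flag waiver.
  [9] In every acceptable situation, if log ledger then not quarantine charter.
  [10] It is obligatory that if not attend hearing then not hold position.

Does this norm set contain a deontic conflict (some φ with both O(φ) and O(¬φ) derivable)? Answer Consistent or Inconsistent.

Premise 3 is O(flag_prescription → ¬flag_waiver); even if O(¬flag_waiver) held, inferring O(flag_prescription) would be affirming the consequent — invalid.
So O(flag_prescription) is not derivable, and the apparent clash with O(¬flag_prescription) does not arise.
A world satisfying every obligation exists (e.g. arm_system=false, attend_hearing=true, flag_prescription=false, flag_waiver=false, hold_position=true, log_ledger=false, publish_manifest=true, quarantine_charter=false, renew_specimen=true); no atom is both obligatory and forbidden, so the set is consistent.

Consistent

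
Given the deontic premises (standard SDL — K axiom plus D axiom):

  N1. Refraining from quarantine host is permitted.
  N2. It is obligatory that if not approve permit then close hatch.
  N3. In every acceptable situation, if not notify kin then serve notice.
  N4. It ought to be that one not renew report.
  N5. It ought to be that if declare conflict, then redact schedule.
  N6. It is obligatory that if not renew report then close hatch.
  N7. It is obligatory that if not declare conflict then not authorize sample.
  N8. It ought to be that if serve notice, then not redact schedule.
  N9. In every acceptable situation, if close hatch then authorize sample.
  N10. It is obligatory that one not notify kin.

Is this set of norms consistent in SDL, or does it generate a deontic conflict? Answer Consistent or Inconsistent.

From premise 4 we have O(¬renew_report).
From O(¬renew_report) and premise 6, O(¬renew_report → close_hatch), we obtain O(close_hatch).
Applying K to premise 9 (O(close_hatch → authorize_sample)) and O(close_hatch) yields O(authorize_sample).
Premise 7 is O(¬declare_conflict → ¬authorize_sample); contrapositively O(authorize_sample → declare_conflict). Since O(authorize_sample) holds, K gives O(declare_conflict).
Premise 5 is O(declare_conflict → redact_schedule); since O(declare_conflict), deontic closure gives O(redact_schedule).
Premise 8 is O(serve_notice → ¬redact_schedule); contrapositively O(redact_schedule → ¬serve_notice). Since O(redact_schedule) holds, K gives O(¬serve_notice).
The contrapositive of premise 3 (O(¬notify_kin → serve_notice)) is O(¬serve_notice → notify_kin), and O(¬serve_notice) is already established, so O(notify_kin).
Yet premise 10 states O(¬notify_kin).
We now have both O(notify_kin) and O(¬notify_kin) — notify_kin is simultaneously obligatory and forbidden, violating the D-axiom.

Inconsistent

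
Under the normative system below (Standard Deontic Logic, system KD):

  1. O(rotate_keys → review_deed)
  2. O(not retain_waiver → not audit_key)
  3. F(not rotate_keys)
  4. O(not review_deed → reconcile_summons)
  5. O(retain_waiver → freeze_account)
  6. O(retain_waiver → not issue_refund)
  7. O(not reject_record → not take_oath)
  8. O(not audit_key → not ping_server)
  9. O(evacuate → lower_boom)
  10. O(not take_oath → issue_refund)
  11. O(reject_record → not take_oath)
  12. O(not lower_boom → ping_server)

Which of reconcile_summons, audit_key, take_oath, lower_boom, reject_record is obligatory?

Premises 11 and 7 are O(reject_record → not take_oath) and O(not reject_record → not take_oath); every ideal world satisfies reject_record or not reject_record, so in either case not take_oath holds — hence O(not take_oath).
Applying K to premise 10 (O(not take_oath → issue_refund)) and O(not take_oath) yields O(issue_refund).
Premise 6, O(retain_waiver → not issue_refund), contraposes to O(issue_refund → not retain_waiver); with O(issue_refund) we get O(not retain_waiver).
Applying K to premise 2 (O(not retain_waiver → not audit_key)) and O(not retain_waiver) yields O(not audit_key).
With premise 8, O(not audit_key → not ping_server), the K-axiom yields O(not ping_server).
The contrapositive of premise 12 (O(not lower_boom → ping_server)) is O(not ping_server → lower_boom), and O(not ping_server) is already established, so O(lower_boom).
So O(lower_boom) holds — lower_boom is obligatory. None of the other listed options is made obligatory by any chain of premises.

lower_boom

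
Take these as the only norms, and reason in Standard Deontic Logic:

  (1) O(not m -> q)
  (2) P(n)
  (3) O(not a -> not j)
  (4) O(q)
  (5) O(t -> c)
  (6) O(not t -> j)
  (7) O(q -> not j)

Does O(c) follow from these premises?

Premise 4 states O(q) outright.
From O(q) and premise 7, O(q -> not j), we obtain O(not j).
Premise 6 is O(not t -> j); contrapositively O(not j -> t). Since O(not j) holds, K gives O(t).
Premise 5 is O(t -> c); since O(t), deontic closure gives O(c).
Premises 1, 2, 3 do not contribute to this derivation.
So O(c) follows.

Yes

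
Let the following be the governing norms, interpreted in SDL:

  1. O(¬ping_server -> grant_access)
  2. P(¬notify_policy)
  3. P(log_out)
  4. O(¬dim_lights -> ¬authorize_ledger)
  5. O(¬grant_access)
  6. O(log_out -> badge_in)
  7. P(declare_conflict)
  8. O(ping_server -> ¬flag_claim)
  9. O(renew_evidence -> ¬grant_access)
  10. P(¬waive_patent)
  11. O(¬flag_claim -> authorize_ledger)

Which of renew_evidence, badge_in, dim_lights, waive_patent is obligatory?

From premise 5 we have O(¬grant_access).
Premise 1, O(¬ping_server -> grant_access), contraposes to O(¬grant_access -> ping_server); with O(¬grant_access) we get O(ping_server).
From O(ping_server) and premise 8, O(ping_server -> ¬flag_claim), we obtain O(¬flag_claim).
Premise 11 is O(¬flag_claim -> authorize_ledger); since O(¬flag_claim), deontic closure gives O(authorize_ledger).
Premise 4, O(¬dim_lights -> ¬authorize_ledger), contraposes to O(authorize_ledger -> dim_lights); with O(authorize_ledger) we get O(dim_lights).
So O(dim_lights) holds — dim_lights is obligatory. None of the other listed options is made obligatory by any chain of premises.

dim_lights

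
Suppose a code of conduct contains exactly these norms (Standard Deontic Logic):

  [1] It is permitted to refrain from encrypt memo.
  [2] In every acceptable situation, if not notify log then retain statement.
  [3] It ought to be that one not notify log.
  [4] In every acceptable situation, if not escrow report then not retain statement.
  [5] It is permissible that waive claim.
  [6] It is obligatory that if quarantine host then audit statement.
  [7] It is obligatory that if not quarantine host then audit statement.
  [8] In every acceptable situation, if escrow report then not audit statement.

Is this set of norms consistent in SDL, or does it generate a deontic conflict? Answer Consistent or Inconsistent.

Premises 7 and 6 are O(¬quarantine_host → audit_statement) and O(quarantine_host → audit_statement); every ideal world satisfies ¬quarantine_host or quarantine_host, so in either case audit_statement holds — hence O(audit_statement).
Premise 8, O(escrow_report → ¬audit_statement), contraposes to O(audit_statement → ¬escrow_report); with O(audit_statement) we get O(¬escrow_report).
From O(¬escrow_report) and premise 4, O(¬escrow_report → ¬retain_statement), we obtain O(¬retain_statement).
Premise 2, O(¬notify_log → retain_statement), contraposes to O(¬retain_statement → notify_log); with O(¬retain_statement) we get O(notify_log).
Yet premise 3 states O(¬notify_log).
We now have both O(notify_log) and O(¬notify_log) — notify_log is simultaneously obligatory and forbidden, violating the D-axiom.

Inconsistent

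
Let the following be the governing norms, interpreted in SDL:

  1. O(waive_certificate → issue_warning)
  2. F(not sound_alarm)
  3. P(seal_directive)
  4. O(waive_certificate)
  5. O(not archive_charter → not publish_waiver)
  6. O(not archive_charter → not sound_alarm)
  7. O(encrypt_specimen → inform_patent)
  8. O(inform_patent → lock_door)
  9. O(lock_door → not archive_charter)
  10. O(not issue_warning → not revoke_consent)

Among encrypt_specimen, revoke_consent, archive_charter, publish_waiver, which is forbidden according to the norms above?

encrypt_specimen

Premise 2 is F(not sound_alarm), i.e. O(sound_alarm).
The contrapositive of premise 6 (O(not archive_charter → not sound_alarm)) is O(sound_alarm → archive_charter), and O(sound_alarm) is already established, so O(archive_charter).
The contrapositive of premise 9 (O(lock_door → not archive_charter)) is O(archive_charter → not lock_door), and O(archive_charter) is already established, so O(not lock_door).
The contrapositive of premise 8 (O(inform_patent → lock_door)) is O(not lock_door → not inform_patent), and O(not lock_door) is already established, so O(not inform_patent).
The contrapositive of premise 7 (O(encrypt_specimen → inform_patent)) is O(not inform_patent → not encrypt_specimen), and O(not inform_patent) is already established, so O(not encrypt_specimen).
So O(not encrypt_specimen) holds, i.e. encrypt_specimen is forbidden. None of the other listed options is forbidden under the premises.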